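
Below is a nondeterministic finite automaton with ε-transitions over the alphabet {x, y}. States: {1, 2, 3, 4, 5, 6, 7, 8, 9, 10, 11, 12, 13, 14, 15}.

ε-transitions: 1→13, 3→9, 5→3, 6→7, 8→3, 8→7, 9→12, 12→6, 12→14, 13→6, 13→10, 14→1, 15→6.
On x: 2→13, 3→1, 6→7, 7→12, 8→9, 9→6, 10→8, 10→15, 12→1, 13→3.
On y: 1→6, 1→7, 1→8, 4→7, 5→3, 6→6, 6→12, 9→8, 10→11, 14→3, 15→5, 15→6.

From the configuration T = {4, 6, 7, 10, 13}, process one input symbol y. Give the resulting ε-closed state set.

4 on y → {7}.
6 on y → {6, 12}.
10 on y → {11}.
No y-transition from 7, 13.
Union after reading y: {6, 7, 11, 12}.
Now take the ε-closure:
From 12 via ε: add 14.
From 14 via ε: add 1.
From 1 via ε: add 13.
From 13 via ε: add 10.
No new states can be added; the closed set is {1, 6, 7, 10, 11, 12, 13, 14}.

{1, 6, 7, 10, 11, 12, 13, 14}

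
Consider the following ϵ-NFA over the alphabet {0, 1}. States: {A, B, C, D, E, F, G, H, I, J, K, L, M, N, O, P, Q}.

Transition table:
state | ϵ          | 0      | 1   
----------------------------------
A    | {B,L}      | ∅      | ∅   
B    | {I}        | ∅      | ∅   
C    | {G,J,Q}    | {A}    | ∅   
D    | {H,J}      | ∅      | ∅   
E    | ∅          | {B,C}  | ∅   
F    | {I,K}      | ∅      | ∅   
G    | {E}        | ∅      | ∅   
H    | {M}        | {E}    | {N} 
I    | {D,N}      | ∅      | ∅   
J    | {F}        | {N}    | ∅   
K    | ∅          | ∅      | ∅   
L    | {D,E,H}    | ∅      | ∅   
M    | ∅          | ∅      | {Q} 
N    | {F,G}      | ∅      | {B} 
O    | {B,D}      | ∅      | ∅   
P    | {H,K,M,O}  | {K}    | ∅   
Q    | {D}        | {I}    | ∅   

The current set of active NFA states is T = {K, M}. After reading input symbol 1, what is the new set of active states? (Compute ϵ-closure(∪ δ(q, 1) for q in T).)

{D, E, F, G, H, I, J, K, M, N, Q}

M on 1 → {Q}.
No 1-transition from K.
Union after reading 1: {Q}.
Now take the ϵ-closure:
From Q via ϵ: add D.
From D via ϵ: add H, J.
From H via ϵ: add M.
From J via ϵ: add F.
From F via ϵ: add I, K.
From I via ϵ: add N.
From N via ϵ: add G.
From G via ϵ: add E.
No new states can be added; the closed set is {D, E, F, G, H, I, J, K, M, N, Q}.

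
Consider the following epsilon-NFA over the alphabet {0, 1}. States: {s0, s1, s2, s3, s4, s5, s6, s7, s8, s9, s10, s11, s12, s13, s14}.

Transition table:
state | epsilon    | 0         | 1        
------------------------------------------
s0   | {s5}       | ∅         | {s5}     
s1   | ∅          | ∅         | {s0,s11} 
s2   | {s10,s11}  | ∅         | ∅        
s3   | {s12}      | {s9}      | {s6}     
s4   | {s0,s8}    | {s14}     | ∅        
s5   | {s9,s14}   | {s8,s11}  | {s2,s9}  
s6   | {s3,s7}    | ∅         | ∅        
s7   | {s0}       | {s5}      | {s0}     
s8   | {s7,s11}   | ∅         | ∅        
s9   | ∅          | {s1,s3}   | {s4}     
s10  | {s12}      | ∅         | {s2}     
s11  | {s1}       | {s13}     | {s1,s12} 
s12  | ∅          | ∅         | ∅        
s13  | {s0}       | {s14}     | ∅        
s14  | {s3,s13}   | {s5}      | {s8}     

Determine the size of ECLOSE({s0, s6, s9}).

Start with {s0, s6, s9}.
From s0 via epsilon: add s5.
From s6 via epsilon: add s3, s7.
From s3 via epsilon: add s12.
From s5 via epsilon: add s14.
From s14 via epsilon: add s13.
epsilon-closure = {s0, s3, s5, s6, s7, s9, s12, s13, s14}, which has 9 states.

9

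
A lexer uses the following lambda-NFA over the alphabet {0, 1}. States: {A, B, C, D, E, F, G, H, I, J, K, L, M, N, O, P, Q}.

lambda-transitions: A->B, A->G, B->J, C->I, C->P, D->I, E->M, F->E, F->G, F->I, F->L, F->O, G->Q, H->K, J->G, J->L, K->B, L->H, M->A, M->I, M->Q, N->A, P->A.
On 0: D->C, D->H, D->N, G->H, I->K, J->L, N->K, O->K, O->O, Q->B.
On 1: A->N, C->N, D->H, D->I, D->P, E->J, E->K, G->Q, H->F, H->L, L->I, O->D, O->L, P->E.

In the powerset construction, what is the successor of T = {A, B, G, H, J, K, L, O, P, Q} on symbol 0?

{B, G, H, J, K, L, O, Q}

G on 0 → {H}.
J on 0 → {L}.
O on 0 → {K, O}.
Q on 0 → {B}.
No 0-transition from A, B, H, K, L, P.
Union after reading 0: {B, H, K, L, O}.
Now take the lambda-closure:
From B via lambda: add J.
From J via lambda: add G.
From G via lambda: add Q.
No new states can be added; the closed set is {B, G, H, J, K, L, O, Q}.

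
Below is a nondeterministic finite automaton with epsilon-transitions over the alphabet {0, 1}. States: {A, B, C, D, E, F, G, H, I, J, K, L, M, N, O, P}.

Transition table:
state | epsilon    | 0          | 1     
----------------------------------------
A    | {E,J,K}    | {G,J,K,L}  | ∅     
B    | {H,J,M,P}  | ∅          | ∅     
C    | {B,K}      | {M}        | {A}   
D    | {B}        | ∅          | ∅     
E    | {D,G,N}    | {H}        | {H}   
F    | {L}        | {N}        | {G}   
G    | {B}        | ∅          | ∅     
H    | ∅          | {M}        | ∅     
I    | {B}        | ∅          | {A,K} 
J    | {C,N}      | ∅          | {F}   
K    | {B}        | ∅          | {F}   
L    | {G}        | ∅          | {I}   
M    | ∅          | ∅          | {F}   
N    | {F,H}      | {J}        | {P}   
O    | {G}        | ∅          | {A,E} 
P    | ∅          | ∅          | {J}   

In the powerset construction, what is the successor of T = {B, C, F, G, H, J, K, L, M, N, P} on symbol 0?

C on 0 → {M}.
F on 0 → {N}.
H on 0 → {M}.
N on 0 → {J}.
No 0-transition from B, G, J, K, L, M, P.
Union after reading 0: {J, M, N}.
Now take the epsilon-closure:
From J via epsilon: add C.
From N via epsilon: add F, H.
From C via epsilon: add B, K.
From F via epsilon: add L.
From B via epsilon: add P.
From L via epsilon: add G.
No new states can be added; the closed set is {B, C, F, G, H, J, K, L, M, N, P}.

{B, C, F, G, H, J, K, L, M, N, P}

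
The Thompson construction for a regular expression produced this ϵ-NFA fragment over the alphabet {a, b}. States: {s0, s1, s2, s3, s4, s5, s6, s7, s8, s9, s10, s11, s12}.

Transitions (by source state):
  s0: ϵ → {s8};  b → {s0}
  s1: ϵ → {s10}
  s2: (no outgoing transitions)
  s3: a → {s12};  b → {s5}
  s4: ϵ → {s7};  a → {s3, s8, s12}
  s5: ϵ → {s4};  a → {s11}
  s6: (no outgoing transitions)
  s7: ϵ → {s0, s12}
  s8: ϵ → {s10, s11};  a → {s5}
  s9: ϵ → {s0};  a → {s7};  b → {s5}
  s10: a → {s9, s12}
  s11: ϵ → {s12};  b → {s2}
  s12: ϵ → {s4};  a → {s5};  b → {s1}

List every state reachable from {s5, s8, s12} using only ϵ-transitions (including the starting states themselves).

{s0, s4, s5, s7, s8, s10, s11, s12}

Start with {s5, s8, s12}.
From s5 via ϵ: add s4.
From s8 via ϵ: add s10, s11.
From s4 via ϵ: add s7.
From s7 via ϵ: add s0.
No new states can be added; the closed set is {s0, s4, s5, s7, s8, s10, s11, s12}.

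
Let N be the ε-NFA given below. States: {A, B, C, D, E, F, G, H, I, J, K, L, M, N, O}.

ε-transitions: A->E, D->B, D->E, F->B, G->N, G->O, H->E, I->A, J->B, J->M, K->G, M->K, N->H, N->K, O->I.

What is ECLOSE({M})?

Start with {M}.
From M via ε: add K.
From K via ε: add G.
From G via ε: add N, O.
From N via ε: add H.
From O via ε: add I.
From H via ε: add E.
From I via ε: add A.
No new states can be added; the closed set is {A, E, G, H, I, K, M, N, O}.

{A, E, G, H, I, K, M, N, O}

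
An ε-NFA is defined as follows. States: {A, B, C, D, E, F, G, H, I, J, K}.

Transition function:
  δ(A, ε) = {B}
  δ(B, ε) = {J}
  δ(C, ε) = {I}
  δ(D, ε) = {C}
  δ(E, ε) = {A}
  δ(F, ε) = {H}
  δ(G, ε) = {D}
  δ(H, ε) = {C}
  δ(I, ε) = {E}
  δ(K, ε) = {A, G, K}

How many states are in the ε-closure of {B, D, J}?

Start with {B, D, J}.
From D via ε: add C.
From C via ε: add I.
From I via ε: add E.
From E via ε: add A.
ε-closure = {A, B, C, D, E, I, J}, which has 7 states.

7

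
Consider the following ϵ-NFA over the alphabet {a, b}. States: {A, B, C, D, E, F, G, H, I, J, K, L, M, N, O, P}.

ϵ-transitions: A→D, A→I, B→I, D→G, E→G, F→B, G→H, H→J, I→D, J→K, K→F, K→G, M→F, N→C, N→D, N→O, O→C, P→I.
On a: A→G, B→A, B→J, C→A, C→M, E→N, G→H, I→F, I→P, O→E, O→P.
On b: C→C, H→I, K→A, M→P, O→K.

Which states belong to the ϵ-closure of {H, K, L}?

Start with {H, K, L}.
From H via ϵ: add J.
From K via ϵ: add F, G.
From F via ϵ: add B.
From B via ϵ: add I.
From I via ϵ: add D.
No new states can be added; the closed set is {B, D, F, G, H, I, J, K, L}.

{B, D, F, G, H, I, J, K, L}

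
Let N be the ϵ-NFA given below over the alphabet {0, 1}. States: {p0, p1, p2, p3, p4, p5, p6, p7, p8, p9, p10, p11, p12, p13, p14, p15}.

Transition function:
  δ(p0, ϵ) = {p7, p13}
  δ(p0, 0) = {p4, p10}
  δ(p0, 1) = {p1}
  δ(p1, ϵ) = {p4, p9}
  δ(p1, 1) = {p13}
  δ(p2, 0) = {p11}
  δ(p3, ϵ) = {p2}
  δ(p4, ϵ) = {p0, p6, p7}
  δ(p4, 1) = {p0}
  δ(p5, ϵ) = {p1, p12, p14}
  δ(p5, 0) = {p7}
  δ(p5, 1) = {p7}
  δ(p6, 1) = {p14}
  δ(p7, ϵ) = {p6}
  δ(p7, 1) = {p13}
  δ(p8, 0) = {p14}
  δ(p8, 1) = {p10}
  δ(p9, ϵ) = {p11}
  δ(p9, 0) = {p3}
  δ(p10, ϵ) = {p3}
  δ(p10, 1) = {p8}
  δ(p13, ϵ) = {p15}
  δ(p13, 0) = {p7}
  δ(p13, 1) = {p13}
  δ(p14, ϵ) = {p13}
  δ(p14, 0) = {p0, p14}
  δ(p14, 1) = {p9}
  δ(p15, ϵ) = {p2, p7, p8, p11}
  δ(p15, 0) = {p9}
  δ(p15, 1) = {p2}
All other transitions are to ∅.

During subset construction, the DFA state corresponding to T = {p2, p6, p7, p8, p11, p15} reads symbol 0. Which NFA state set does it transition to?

{p2, p6, p7, p8, p9, p11, p13, p14, p15}

p2 on 0 → {p11}.
p8 on 0 → {p14}.
p15 on 0 → {p9}.
No 0-transition from p6, p7, p11.
Union after reading 0: {p9, p11, p14}.
Now take the ϵ-closure:
From p14 via ϵ: add p13.
From p13 via ϵ: add p15.
From p15 via ϵ: add p2, p7, p8.
From p7 via ϵ: add p6.
No new states can be added; the closed set is {p2, p6, p7, p8, p9, p11, p13, p14, p15}.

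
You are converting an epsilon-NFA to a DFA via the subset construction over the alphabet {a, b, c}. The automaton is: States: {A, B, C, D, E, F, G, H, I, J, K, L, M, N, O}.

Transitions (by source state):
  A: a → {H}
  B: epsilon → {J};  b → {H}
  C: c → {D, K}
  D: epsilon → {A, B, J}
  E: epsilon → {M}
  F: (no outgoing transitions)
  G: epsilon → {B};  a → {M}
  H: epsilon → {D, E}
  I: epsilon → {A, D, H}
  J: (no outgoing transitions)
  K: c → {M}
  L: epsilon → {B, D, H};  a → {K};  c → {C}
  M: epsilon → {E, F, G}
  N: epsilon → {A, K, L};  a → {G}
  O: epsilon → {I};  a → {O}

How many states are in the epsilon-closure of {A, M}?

Start with {A, M}.
From M via epsilon: add E, F, G.
From G via epsilon: add B.
From B via epsilon: add J.
epsilon-closure = {A, B, E, F, G, J, M}, which has 7 states.

7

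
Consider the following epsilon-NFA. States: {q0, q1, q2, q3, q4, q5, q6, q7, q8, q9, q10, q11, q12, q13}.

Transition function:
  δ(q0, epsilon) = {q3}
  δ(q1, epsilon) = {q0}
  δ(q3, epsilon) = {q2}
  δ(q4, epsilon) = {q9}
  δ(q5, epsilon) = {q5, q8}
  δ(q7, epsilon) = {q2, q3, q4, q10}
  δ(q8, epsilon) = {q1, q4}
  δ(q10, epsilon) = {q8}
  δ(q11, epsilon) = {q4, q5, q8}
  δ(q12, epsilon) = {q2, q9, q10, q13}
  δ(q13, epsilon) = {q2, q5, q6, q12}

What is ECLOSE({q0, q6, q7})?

{q0, q1, q2, q3, q4, q6, q7, q8, q9, q10}

Start with {q0, q6, q7}.
From q0 via epsilon: add q3.
From q7 via epsilon: add q2, q4, q10.
From q4 via epsilon: add q9.
From q10 via epsilon: add q8.
From q8 via epsilon: add q1.
No new states can be added; the closed set is {q0, q1, q2, q3, q4, q6, q7, q8, q9, q10}.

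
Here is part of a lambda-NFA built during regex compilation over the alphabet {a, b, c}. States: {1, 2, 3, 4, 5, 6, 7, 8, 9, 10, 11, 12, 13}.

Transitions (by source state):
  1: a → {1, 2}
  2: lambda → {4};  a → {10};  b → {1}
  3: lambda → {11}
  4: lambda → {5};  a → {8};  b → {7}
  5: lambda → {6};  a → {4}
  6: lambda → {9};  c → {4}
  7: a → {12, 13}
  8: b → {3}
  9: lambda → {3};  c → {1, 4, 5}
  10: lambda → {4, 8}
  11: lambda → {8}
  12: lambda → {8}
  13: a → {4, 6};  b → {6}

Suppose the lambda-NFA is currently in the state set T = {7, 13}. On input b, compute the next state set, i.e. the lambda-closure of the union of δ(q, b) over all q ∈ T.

13 on b → {6}.
No b-transition from 7.
Union after reading b: {6}.
Now take the lambda-closure:
From 6 via lambda: add 9.
From 9 via lambda: add 3.
From 3 via lambda: add 11.
From 11 via lambda: add 8.
No new states can be added; the closed set is {3, 6, 8, 9, 11}.

{3, 6, 8, 9, 11}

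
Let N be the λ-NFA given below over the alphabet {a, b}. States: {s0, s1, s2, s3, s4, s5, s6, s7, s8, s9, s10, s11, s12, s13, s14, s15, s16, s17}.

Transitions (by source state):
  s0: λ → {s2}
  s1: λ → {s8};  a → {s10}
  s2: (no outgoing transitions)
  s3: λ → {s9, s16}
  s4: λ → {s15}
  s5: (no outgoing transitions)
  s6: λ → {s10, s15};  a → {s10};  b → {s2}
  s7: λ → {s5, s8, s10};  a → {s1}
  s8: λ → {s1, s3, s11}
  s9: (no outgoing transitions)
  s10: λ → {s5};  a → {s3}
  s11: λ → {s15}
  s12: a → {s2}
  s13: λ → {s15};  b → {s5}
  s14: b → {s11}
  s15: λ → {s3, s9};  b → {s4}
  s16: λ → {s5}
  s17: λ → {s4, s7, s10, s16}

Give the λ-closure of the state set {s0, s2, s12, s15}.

{s0, s2, s3, s5, s9, s12, s15, s16}

Start with {s0, s2, s12, s15}.
From s15 via λ: add s3, s9.
From s3 via λ: add s16.
From s16 via λ: add s5.
No new states can be added; the closed set is {s0, s2, s3, s5, s9, s12, s15, s16}.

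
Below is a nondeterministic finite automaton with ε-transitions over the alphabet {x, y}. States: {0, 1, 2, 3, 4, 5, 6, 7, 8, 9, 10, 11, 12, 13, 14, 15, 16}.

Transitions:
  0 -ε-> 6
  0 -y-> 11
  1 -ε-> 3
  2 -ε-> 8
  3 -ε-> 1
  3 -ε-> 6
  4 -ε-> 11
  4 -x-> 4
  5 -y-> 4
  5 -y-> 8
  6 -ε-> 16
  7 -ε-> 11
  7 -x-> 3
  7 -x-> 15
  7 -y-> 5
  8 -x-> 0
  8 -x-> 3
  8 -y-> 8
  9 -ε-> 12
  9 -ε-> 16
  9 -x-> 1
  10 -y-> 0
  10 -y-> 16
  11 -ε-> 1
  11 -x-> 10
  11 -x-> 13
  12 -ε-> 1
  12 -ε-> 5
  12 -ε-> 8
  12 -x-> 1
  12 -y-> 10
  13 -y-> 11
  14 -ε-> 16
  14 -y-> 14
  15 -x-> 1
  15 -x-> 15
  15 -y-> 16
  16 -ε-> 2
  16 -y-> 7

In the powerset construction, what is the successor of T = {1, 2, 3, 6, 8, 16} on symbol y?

{1, 2, 3, 6, 7, 8, 11, 16}

8 on y → {8}.
16 on y → {7}.
No y-transition from 1, 2, 3, 6.
Union after reading y: {7, 8}.
Now take the ε-closure:
From 7 via ε: add 11.
From 11 via ε: add 1.
From 1 via ε: add 3.
From 3 via ε: add 6.
From 6 via ε: add 16.
From 16 via ε: add 2.
No new states can be added; the closed set is {1, 2, 3, 6, 7, 8, 11, 16}.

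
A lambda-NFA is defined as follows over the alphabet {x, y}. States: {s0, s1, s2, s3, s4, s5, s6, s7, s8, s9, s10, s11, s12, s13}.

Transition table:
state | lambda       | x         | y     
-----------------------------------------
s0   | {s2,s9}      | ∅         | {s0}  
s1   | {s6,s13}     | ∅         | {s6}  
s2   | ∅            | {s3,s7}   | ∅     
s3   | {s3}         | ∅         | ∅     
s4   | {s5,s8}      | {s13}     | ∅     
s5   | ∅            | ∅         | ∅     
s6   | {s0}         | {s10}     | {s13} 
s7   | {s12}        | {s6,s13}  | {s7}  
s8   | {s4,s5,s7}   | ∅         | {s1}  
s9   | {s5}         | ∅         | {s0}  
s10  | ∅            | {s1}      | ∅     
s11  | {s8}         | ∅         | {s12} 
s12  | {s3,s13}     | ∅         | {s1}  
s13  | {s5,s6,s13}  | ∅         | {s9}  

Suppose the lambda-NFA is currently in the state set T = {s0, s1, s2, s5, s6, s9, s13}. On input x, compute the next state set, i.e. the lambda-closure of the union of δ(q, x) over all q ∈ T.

{s0, s2, s3, s5, s6, s7, s9, s10, s12, s13}

s2 on x → {s3, s7}.
s6 on x → {s10}.
No x-transition from s0, s1, s5, s9, s13.
Union after reading x: {s3, s7, s10}.
Now take the lambda-closure:
From s7 via lambda: add s12.
From s12 via lambda: add s13.
From s13 via lambda: add s5, s6.
From s6 via lambda: add s0.
From s0 via lambda: add s2, s9.
No new states can be added; the closed set is {s0, s2, s3, s5, s6, s7, s9, s10, s12, s13}.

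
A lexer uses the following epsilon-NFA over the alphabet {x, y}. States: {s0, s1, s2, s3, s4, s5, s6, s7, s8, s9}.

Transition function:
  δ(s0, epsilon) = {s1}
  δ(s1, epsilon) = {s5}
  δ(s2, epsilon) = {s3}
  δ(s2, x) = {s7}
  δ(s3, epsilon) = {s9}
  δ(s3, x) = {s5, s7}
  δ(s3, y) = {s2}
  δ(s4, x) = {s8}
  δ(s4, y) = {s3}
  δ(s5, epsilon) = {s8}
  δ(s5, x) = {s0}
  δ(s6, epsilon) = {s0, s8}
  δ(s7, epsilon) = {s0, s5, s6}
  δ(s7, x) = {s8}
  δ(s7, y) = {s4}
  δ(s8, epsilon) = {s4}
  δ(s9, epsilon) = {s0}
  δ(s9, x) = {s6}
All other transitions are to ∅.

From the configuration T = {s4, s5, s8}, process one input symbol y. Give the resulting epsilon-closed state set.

{s0, s1, s3, s4, s5, s8, s9}

s4 on y → {s3}.
No y-transition from s5, s8.
Union after reading y: {s3}.
Now take the epsilon-closure:
From s3 via epsilon: add s9.
From s9 via epsilon: add s0.
From s0 via epsilon: add s1.
From s1 via epsilon: add s5.
From s5 via epsilon: add s8.
From s8 via epsilon: add s4.
No new states can be added; the closed set is {s0, s1, s3, s4, s5, s8, s9}.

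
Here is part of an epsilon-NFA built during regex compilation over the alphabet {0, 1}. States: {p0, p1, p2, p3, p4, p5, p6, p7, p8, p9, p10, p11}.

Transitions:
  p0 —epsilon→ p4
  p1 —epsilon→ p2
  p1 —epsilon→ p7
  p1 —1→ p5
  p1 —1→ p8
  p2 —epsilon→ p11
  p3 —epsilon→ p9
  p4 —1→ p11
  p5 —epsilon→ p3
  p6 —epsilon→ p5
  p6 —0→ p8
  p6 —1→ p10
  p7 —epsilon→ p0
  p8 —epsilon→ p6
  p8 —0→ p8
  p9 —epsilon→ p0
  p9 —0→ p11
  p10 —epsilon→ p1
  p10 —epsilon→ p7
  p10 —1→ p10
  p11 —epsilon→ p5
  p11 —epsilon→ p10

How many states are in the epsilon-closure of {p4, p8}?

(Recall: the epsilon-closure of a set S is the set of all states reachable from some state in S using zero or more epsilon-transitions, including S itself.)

Start with {p4, p8}.
From p8 via epsilon: add p6.
From p6 via epsilon: add p5.
From p5 via epsilon: add p3.
From p3 via epsilon: add p9.
From p9 via epsilon: add p0.
epsilon-closure = {p0, p3, p4, p5, p6, p8, p9}, which has 7 states.

7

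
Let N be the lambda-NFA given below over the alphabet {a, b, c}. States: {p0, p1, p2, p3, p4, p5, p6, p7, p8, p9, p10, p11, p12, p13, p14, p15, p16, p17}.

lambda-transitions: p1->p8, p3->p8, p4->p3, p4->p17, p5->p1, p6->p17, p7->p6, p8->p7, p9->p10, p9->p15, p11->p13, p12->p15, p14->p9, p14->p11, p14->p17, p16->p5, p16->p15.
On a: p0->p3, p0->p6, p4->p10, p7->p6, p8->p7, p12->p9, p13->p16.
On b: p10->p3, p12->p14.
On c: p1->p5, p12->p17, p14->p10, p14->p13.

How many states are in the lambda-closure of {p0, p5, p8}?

7

Start with {p0, p5, p8}.
From p5 via lambda: add p1.
From p8 via lambda: add p7.
From p7 via lambda: add p6.
From p6 via lambda: add p17.
lambda-closure = {p0, p1, p5, p6, p7, p8, p17}, which has 7 states.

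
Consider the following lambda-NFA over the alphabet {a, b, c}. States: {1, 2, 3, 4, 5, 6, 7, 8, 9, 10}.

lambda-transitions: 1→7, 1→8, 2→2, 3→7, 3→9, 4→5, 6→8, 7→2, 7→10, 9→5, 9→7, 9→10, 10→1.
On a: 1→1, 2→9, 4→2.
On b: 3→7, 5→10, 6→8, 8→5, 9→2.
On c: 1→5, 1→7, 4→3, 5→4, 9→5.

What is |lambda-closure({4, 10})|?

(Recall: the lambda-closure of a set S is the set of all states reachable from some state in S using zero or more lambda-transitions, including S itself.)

7

Start with {4, 10}.
From 4 via lambda: add 5.
From 10 via lambda: add 1.
From 1 via lambda: add 7, 8.
From 7 via lambda: add 2.
lambda-closure = {1, 2, 4, 5, 7, 8, 10}, which has 7 states.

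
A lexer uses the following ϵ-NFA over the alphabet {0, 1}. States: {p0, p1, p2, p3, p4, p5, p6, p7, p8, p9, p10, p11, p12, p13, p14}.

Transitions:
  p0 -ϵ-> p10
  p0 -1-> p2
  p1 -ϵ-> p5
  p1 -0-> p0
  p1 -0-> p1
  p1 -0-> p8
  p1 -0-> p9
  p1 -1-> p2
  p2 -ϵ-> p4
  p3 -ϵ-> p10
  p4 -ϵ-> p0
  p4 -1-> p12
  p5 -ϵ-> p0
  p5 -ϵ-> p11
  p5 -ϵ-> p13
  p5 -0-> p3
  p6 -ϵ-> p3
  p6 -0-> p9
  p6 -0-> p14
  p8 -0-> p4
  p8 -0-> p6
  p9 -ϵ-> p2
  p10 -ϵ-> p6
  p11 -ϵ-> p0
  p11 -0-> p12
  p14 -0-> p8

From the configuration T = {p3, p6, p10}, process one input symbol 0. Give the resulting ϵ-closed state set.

p6 on 0 → {p9, p14}.
No 0-transition from p3, p10.
Union after reading 0: {p9, p14}.
Now take the ϵ-closure:
From p9 via ϵ: add p2.
From p2 via ϵ: add p4.
From p4 via ϵ: add p0.
From p0 via ϵ: add p10.
From p10 via ϵ: add p6.
From p6 via ϵ: add p3.
No new states can be added; the closed set is {p0, p2, p3, p4, p6, p9, p10, p14}.

{p0, p2, p3, p4, p6, p9, p10, p14}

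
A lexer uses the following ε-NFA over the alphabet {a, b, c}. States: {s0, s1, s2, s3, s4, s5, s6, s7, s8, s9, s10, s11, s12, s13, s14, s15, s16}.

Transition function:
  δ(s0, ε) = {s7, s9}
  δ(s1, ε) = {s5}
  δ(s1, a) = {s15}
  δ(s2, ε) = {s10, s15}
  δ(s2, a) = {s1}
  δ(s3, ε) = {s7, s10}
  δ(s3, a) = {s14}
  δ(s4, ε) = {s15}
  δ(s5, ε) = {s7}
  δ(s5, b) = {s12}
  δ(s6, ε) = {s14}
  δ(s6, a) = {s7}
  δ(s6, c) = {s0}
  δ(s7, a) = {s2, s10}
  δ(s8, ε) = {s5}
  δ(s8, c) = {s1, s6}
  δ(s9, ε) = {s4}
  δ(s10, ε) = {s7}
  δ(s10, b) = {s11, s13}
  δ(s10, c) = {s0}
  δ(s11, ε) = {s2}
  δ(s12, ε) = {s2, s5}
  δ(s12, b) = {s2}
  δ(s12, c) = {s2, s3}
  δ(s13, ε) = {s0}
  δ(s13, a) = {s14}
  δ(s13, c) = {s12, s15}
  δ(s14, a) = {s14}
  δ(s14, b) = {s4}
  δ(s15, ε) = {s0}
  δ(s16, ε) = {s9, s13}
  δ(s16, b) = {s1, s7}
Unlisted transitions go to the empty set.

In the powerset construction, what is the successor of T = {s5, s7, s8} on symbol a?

s7 on a → {s2, s10}.
No a-transition from s5, s8.
Union after reading a: {s2, s10}.
Now take the ε-closure:
From s2 via ε: add s15.
From s10 via ε: add s7.
From s15 via ε: add s0.
From s0 via ε: add s9.
From s9 via ε: add s4.
No new states can be added; the closed set is {s0, s2, s4, s7, s9, s10, s15}.

{s0, s2, s4, s7, s9, s10, s15}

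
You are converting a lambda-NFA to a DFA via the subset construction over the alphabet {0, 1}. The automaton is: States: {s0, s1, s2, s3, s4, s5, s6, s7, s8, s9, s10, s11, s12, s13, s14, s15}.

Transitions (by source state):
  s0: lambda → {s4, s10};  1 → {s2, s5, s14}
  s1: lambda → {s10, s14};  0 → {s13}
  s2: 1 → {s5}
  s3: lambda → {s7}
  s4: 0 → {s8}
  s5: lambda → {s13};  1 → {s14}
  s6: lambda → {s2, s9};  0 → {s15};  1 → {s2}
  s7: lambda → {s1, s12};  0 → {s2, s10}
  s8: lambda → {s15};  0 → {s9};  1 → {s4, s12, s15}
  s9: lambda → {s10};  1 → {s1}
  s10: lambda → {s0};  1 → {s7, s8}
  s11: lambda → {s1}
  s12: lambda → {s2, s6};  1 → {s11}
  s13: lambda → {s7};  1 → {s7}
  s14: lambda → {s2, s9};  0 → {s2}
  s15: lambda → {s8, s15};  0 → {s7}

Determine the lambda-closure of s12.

Start with {s12}.
From s12 via lambda: add s2, s6.
From s6 via lambda: add s9.
From s9 via lambda: add s10.
From s10 via lambda: add s0.
From s0 via lambda: add s4.
No new states can be added; the closed set is {s0, s2, s4, s6, s9, s10, s12}.

{s0, s2, s4, s6, s9, s10, s12}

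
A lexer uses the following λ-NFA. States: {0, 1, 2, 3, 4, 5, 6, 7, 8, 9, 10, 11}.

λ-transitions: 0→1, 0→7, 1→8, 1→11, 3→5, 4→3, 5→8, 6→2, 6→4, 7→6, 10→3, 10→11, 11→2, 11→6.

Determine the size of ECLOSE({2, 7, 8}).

Start with {2, 7, 8}.
From 7 via λ: add 6.
From 6 via λ: add 4.
From 4 via λ: add 3.
From 3 via λ: add 5.
λ-closure = {2, 3, 4, 5, 6, 7, 8}, which has 7 states.

7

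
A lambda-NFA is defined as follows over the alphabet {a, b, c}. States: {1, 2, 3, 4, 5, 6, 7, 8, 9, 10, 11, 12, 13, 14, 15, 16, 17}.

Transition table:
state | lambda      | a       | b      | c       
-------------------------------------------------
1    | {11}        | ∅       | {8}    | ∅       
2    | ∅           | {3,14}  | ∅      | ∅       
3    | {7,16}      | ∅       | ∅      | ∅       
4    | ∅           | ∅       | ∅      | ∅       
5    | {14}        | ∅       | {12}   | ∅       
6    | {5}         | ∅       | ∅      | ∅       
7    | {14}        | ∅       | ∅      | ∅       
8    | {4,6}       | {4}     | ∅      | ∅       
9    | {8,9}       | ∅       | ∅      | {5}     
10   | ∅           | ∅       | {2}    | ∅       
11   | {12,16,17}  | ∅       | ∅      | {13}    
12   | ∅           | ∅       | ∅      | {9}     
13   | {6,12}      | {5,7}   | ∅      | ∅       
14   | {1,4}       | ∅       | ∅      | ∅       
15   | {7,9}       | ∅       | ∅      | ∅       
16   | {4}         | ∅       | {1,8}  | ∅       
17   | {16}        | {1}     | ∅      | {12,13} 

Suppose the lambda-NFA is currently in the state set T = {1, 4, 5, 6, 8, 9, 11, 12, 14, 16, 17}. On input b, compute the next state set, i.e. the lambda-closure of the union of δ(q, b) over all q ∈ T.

1 on b → {8}.
5 on b → {12}.
16 on b → {1, 8}.
No b-transition from 4, 6, 8, 9, 11, 12, 14, 17.
Union after reading b: {1, 8, 12}.
Now take the lambda-closure:
From 1 via lambda: add 11.
From 8 via lambda: add 4, 6.
From 6 via lambda: add 5.
From 11 via lambda: add 16, 17.
From 5 via lambda: add 14.
No new states can be added; the closed set is {1, 4, 5, 6, 8, 11, 12, 14, 16, 17}.

{1, 4, 5, 6, 8, 11, 12, 14, 16, 17}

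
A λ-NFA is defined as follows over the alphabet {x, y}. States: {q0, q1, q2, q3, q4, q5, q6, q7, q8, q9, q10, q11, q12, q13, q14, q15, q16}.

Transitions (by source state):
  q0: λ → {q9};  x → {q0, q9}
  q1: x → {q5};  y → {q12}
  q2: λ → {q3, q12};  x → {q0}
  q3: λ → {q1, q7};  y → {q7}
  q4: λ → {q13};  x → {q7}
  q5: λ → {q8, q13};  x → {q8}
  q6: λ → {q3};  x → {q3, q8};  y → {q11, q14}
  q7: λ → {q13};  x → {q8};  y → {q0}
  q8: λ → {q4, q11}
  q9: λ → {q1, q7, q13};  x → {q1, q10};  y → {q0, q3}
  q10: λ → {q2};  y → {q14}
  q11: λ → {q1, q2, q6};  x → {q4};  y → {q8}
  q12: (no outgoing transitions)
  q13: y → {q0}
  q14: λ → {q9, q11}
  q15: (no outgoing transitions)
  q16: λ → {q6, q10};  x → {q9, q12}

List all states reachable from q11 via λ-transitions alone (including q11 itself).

Start with {q11}.
From q11 via λ: add q1, q2, q6.
From q2 via λ: add q3, q12.
From q3 via λ: add q7.
From q7 via λ: add q13.
No new states can be added; the closed set is {q1, q2, q3, q6, q7, q11, q12, q13}.

{q1, q2, q3, q6, q7, q11, q12, q13}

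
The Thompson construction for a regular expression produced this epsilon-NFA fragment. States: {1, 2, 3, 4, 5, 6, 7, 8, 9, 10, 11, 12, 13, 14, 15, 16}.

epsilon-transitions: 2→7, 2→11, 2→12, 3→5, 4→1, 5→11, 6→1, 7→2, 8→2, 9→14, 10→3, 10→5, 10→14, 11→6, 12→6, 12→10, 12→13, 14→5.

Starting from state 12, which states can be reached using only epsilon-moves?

{1, 3, 5, 6, 10, 11, 12, 13, 14}

Start with {12}.
From 12 via epsilon: add 6, 10, 13.
From 6 via epsilon: add 1.
From 10 via epsilon: add 3, 5, 14.
From 5 via epsilon: add 11.
No new states can be added; the closed set is {1, 3, 5, 6, 10, 11, 12, 13, 14}.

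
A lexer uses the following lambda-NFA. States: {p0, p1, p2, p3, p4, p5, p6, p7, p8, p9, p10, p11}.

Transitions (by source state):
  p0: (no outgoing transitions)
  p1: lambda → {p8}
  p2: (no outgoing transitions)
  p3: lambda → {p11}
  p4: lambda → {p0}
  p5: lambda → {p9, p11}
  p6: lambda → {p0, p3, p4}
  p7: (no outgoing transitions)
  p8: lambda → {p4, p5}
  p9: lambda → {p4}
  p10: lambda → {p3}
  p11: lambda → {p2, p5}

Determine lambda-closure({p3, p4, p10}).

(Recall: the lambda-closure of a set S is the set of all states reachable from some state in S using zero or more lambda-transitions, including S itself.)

{p0, p2, p3, p4, p5, p9, p10, p11}

Start with {p3, p4, p10}.
From p3 via lambda: add p11.
From p4 via lambda: add p0.
From p11 via lambda: add p2, p5.
From p5 via lambda: add p9.
No new states can be added; the closed set is {p0, p2, p3, p4, p5, p9, p10, p11}.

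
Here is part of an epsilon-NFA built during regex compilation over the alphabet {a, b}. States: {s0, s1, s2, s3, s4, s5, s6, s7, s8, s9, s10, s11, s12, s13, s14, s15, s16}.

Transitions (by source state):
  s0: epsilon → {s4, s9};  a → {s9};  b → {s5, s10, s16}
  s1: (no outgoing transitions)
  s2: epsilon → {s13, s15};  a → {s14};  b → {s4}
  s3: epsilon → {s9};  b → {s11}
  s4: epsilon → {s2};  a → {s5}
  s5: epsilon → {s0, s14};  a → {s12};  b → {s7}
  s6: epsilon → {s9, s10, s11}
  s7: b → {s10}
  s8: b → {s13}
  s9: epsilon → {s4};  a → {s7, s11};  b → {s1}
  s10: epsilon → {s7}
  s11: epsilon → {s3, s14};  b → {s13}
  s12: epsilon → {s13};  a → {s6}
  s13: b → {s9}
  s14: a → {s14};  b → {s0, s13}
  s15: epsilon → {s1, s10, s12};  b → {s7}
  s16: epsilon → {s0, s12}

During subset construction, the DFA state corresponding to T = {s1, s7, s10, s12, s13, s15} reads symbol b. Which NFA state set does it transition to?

s7 on b → {s10}.
s13 on b → {s9}.
s15 on b → {s7}.
No b-transition from s1, s10, s12.
Union after reading b: {s7, s9, s10}.
Now take the epsilon-closure:
From s9 via epsilon: add s4.
From s4 via epsilon: add s2.
From s2 via epsilon: add s13, s15.
From s15 via epsilon: add s1, s12.
No new states can be added; the closed set is {s1, s2, s4, s7, s9, s10, s12, s13, s15}.

{s1, s2, s4, s7, s9, s10, s12, s13, s15}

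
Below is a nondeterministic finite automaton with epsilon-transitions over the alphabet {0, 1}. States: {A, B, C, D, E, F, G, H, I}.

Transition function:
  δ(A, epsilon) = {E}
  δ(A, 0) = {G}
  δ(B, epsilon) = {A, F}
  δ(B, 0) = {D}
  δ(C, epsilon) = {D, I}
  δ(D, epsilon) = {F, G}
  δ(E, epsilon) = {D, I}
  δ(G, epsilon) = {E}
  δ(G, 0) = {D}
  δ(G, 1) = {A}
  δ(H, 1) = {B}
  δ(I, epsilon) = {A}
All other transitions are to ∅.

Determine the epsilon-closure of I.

Start with {I}.
From I via epsilon: add A.
From A via epsilon: add E.
From E via epsilon: add D.
From D via epsilon: add F, G.
No new states can be added; the closed set is {A, D, E, F, G, I}.

{A, D, E, F, G, I}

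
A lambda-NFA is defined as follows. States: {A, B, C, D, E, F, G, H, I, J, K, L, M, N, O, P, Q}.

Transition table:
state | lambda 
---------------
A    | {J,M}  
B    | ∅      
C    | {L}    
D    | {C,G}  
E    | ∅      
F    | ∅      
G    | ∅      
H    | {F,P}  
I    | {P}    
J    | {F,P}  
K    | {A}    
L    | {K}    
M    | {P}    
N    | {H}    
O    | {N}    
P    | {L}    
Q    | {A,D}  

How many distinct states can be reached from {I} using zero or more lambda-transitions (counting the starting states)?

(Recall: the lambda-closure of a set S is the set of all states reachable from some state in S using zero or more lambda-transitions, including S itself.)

Start with {I}.
From I via lambda: add P.
From P via lambda: add L.
From L via lambda: add K.
From K via lambda: add A.
From A via lambda: add J, M.
From J via lambda: add F.
lambda-closure = {A, F, I, J, K, L, M, P}, which has 8 states.

8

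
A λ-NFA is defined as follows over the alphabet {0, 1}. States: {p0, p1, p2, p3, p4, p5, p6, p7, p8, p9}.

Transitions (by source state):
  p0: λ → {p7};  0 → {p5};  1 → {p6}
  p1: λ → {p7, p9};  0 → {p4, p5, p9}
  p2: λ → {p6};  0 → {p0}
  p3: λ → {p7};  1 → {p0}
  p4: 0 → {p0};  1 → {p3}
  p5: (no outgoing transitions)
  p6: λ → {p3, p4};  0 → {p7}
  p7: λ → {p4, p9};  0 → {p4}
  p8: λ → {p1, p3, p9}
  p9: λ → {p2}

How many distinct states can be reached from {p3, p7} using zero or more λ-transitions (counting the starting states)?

Start with {p3, p7}.
From p7 via λ: add p4, p9.
From p9 via λ: add p2.
From p2 via λ: add p6.
λ-closure = {p2, p3, p4, p6, p7, p9}, which has 6 states.

6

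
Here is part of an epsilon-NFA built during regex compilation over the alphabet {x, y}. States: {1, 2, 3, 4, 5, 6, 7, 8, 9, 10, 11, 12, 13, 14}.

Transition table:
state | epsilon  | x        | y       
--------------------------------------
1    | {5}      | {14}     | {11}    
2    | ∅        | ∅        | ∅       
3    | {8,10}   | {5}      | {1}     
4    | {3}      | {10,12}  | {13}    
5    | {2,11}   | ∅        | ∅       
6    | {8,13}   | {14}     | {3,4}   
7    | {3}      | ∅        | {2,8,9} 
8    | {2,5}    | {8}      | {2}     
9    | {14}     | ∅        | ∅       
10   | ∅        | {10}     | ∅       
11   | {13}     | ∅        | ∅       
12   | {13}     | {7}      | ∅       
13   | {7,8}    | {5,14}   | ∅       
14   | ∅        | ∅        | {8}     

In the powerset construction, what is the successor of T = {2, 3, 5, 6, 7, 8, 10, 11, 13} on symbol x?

3 on x → {5}.
6 on x → {14}.
8 on x → {8}.
10 on x → {10}.
13 on x → {5, 14}.
No x-transition from 2, 5, 7, 11.
Union after reading x: {5, 8, 10, 14}.
Now take the epsilon-closure:
From 5 via epsilon: add 2, 11.
From 11 via epsilon: add 13.
From 13 via epsilon: add 7.
From 7 via epsilon: add 3.
No new states can be added; the closed set is {2, 3, 5, 7, 8, 10, 11, 13, 14}.

{2, 3, 5, 7, 8, 10, 11, 13, 14}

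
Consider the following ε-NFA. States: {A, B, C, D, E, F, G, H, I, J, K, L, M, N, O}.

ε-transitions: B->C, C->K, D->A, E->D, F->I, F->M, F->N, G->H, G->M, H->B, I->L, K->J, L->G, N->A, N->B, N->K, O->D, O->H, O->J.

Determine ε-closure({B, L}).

{B, C, G, H, J, K, L, M}

Start with {B, L}.
From B via ε: add C.
From L via ε: add G.
From C via ε: add K.
From G via ε: add H, M.
From K via ε: add J.
No new states can be added; the closed set is {B, C, G, H, J, K, L, M}.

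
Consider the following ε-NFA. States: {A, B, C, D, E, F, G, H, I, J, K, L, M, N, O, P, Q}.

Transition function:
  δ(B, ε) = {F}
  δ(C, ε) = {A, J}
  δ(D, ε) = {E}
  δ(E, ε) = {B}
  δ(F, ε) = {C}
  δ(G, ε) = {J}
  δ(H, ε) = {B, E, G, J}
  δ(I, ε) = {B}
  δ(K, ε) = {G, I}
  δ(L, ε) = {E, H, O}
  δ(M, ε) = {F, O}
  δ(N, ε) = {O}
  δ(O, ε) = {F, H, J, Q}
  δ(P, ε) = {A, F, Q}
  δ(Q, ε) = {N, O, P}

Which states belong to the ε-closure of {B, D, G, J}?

{A, B, C, D, E, F, G, J}

Start with {B, D, G, J}.
From B via ε: add F.
From D via ε: add E.
From F via ε: add C.
From C via ε: add A.
No new states can be added; the closed set is {A, B, C, D, E, F, G, J}.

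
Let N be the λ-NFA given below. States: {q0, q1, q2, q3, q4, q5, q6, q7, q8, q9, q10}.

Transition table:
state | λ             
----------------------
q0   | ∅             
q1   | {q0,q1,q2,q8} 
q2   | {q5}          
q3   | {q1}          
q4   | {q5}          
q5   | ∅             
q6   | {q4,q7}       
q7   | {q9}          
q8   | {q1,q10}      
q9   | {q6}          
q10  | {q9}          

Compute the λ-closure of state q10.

Start with {q10}.
From q10 via λ: add q9.
From q9 via λ: add q6.
From q6 via λ: add q4, q7.
From q4 via λ: add q5.
No new states can be added; the closed set is {q4, q5, q6, q7, q9, q10}.

{q4, q5, q6, q7, q9, q10}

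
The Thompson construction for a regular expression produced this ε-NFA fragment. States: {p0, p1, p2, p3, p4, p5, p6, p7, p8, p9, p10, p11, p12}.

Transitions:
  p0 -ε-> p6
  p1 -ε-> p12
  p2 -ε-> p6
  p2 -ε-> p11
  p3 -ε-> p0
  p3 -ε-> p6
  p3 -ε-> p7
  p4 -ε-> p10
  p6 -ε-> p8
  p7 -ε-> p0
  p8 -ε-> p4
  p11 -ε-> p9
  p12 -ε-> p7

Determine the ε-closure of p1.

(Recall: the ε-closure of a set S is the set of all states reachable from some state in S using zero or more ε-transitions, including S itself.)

{p0, p1, p4, p6, p7, p8, p10, p12}

Start with {p1}.
From p1 via ε: add p12.
From p12 via ε: add p7.
From p7 via ε: add p0.
From p0 via ε: add p6.
From p6 via ε: add p8.
From p8 via ε: add p4.
From p4 via ε: add p10.
No new states can be added; the closed set is {p0, p1, p4, p6, p7, p8, p10, p12}.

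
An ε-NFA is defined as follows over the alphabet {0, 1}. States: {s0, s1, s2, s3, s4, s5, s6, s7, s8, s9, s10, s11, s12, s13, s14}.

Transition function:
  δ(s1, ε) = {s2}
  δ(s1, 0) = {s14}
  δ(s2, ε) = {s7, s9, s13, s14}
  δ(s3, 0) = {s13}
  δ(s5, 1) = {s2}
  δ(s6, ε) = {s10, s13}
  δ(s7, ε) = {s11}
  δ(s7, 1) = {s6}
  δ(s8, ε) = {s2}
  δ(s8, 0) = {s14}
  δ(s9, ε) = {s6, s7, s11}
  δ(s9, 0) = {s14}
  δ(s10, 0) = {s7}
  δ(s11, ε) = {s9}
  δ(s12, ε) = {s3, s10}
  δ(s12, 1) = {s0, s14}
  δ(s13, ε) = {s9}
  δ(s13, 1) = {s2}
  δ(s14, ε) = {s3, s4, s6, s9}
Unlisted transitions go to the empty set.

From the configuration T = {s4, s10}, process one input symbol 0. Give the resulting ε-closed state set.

{s6, s7, s9, s10, s11, s13}

s10 on 0 → {s7}.
No 0-transition from s4.
Union after reading 0: {s7}.
Now take the ε-closure:
From s7 via ε: add s11.
From s11 via ε: add s9.
From s9 via ε: add s6.
From s6 via ε: add s10, s13.
No new states can be added; the closed set is {s6, s7, s9, s10, s11, s13}.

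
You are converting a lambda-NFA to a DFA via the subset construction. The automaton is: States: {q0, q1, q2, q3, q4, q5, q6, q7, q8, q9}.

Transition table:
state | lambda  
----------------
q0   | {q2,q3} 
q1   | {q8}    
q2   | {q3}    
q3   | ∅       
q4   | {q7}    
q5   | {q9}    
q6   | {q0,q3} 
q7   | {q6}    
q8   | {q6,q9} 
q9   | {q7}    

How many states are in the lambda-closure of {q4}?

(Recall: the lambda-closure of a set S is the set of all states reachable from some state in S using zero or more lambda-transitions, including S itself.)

6

Start with {q4}.
From q4 via lambda: add q7.
From q7 via lambda: add q6.
From q6 via lambda: add q0, q3.
From q0 via lambda: add q2.
lambda-closure = {q0, q2, q3, q4, q6, q7}, which has 6 states.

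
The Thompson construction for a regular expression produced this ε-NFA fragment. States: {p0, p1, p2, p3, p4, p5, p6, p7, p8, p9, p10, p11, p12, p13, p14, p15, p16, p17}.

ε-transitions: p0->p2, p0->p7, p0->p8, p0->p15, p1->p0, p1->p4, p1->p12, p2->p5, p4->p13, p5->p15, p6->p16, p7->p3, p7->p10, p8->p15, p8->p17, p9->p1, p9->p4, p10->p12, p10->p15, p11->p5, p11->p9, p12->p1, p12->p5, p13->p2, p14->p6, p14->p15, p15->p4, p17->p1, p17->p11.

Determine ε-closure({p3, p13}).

Start with {p3, p13}.
From p13 via ε: add p2.
From p2 via ε: add p5.
From p5 via ε: add p15.
From p15 via ε: add p4.
No new states can be added; the closed set is {p2, p3, p4, p5, p13, p15}.

{p2, p3, p4, p5, p13, p15}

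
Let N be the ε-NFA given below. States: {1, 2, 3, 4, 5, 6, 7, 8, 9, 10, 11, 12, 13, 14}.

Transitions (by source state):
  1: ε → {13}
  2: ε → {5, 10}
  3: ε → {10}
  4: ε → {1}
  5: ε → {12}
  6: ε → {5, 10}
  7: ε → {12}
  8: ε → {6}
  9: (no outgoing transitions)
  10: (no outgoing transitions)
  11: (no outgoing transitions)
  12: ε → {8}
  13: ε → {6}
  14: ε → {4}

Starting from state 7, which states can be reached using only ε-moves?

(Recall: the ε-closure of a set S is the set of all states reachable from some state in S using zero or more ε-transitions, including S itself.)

Start with {7}.
From 7 via ε: add 12.
From 12 via ε: add 8.
From 8 via ε: add 6.
From 6 via ε: add 5, 10.
No new states can be added; the closed set is {5, 6, 7, 8, 10, 12}.

{5, 6, 7, 8, 10, 12}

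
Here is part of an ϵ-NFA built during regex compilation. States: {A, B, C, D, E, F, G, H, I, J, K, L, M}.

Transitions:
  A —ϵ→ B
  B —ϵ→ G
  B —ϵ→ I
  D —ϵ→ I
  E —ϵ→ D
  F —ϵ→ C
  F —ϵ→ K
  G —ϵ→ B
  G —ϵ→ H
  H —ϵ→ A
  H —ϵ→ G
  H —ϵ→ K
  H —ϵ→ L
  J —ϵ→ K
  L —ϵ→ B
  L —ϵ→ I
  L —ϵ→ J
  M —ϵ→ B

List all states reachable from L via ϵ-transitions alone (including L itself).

{A, B, G, H, I, J, K, L}

Start with {L}.
From L via ϵ: add B, I, J.
From B via ϵ: add G.
From J via ϵ: add K.
From G via ϵ: add H.
From H via ϵ: add A.
No new states can be added; the closed set is {A, B, G, H, I, J, K, L}.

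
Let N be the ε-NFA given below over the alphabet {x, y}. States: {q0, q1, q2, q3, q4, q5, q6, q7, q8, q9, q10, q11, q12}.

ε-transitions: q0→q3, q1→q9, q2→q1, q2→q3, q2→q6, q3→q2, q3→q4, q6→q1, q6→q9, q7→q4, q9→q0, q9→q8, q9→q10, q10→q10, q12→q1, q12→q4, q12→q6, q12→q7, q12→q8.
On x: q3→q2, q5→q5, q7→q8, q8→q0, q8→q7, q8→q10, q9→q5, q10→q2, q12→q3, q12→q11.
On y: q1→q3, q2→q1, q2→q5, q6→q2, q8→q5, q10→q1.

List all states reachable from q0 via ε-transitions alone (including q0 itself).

{q0, q1, q2, q3, q4, q6, q8, q9, q10}

Start with {q0}.
From q0 via ε: add q3.
From q3 via ε: add q2, q4.
From q2 via ε: add q1, q6.
From q1 via ε: add q9.
From q9 via ε: add q8, q10.
No new states can be added; the closed set is {q0, q1, q2, q3, q4, q6, q8, q9, q10}.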